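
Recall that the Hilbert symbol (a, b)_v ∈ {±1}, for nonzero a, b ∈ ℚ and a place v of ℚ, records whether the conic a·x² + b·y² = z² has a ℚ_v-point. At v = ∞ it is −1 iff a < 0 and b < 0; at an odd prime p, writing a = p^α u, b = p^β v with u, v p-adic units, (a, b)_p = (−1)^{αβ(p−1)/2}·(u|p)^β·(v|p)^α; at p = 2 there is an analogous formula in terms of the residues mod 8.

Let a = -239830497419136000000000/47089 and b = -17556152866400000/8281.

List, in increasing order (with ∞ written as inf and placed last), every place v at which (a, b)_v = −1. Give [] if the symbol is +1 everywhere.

[29, inf]

Mod squares: a ≡ -17835, b ≡ -215. Check v ∈ {∞, 2, 3, 5, 7, 13, 19, 29, 31, 41, 43}.
v=19: a=19^0·(≡16), b=19^2·(≡14) mod 19; (16|19)=+1, (14|19)=-1; (−1)^{0·2·9}·(+1)^2·(-1)^0 = +1.
v=∞: -17835 < 0 and -215 < 0  ⇒  (a,b)_∞ = -1.
v=3: a=3^1·(≡1), b=3^0·(≡1) mod 3; (1|3)=+1, (1|3)=+1; (−1)^{1·0·1}·(+1)^0·(+1)^1 = +1.
v=41: a=41^3·(≡23), b=41^2·(≡18) mod 41; (23|41)=+1, (18|41)=+1; (−1)^{3·2·20}·(+1)^2·(+1)^3 = +1.
v=5: a=5^9·(≡2), b=5^5·(≡2) mod 5; (2|5)=-1, (2|5)=-1; (−1)^{9·5·2}·(-1)^5·(-1)^9 = +1.
v=43: a=43^2·(≡31), b=43^1·(≡16) mod 43; (31|43)=+1, (16|43)=+1; (−1)^{2·1·21}·(+1)^1·(+1)^2 = +1.
v=7: a=7^-2·(≡4), b=7^-2·(≡1) mod 7; (4|7)=+1, (1|7)=+1; (−1)^{-2·-2·3}·(+1)^-2·(+1)^-2 = +1.
v=13: a=13^2·(≡12), b=13^-2·(≡7) mod 13; (12|13)=+1, (7|13)=-1; (−1)^{2·-2·6}·(+1)^-2·(-1)^2 = +1.
v=2: v_2(a)=16, v_2(b)=8; units ≡ 5, 1 (mod 8); ε·ε+αω+βω = 0·0+16·0+8·1 ≡ 0  ⇒  (a,b)_2 = +1.
v=29: a=29^1·(≡9), b=29^2·(≡3) mod 29; (9|29)=+1, (3|29)=-1; (−1)^{1·2·14}·(+1)^2·(-1)^1 = -1.
v=31: a=31^-2·(≡26), b=31^0·(≡9) mod 31; (26|31)=-1, (9|31)=+1; (−1)^{-2·0·15}·(-1)^0·(+1)^-2 = +1.
|Ram(-17835, -215)| = 2, even; anisotropic at {29, ∞}.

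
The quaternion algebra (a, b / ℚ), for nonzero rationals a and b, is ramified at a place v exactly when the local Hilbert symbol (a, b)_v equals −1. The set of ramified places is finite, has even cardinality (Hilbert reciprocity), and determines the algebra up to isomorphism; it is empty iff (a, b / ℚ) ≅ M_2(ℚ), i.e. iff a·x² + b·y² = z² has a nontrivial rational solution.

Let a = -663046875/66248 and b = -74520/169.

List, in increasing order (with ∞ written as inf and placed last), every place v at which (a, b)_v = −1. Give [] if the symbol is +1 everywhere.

(a, b) ≡ (-9430, -230) mod (ℚ^×)²; places V = {2, 3, 5, 7, 13, 23, 41, ∞}.
(a,b)_3: α=2, u≡2; β=4, v≡1 (mod 3); (2|3)=-1, (1|3)=+1; sign (−1)^0·-1^4·+1^2 = +1.
(a,b)_13: α=-2, u≡8; β=-2, v≡9 (mod 13); (8|13)=-1, (9|13)=+1; sign (−1)^0·-1^-2·+1^-2 = +1.
(a,b)_7: α=-2, u≡6; β=0, v≡2 (mod 7); (6|7)=-1, (2|7)=+1; sign (−1)^0·-1^0·+1^-2 = +1.
(a,b)_∞: sgn(-9430)=−, sgn(-230)=−, so -1.
(a,b)_5: α=7, u≡1; β=1, v≡4 (mod 5); (1|5)=+1, (4|5)=+1; sign (−1)^0·+1^1·+1^7 = +1.
(a,b)_2: α=-3, β=3; u≡5, v≡5 (mod 8); ε(u)ε(v)=0·0, αω(v)=-3·1, βω(u)=3·1; sum ≡ 0  ⇒  +1.
(a,b)_23: α=1, u≡18; β=1, v≡9 (mod 23); (18|23)=+1, (9|23)=+1; sign (−1)^1·+1^1·+1^1 = -1.
(a,b)_41: α=1, u≡5; β=0, v≡20 (mod 41); (5|41)=+1, (20|41)=+1; sign (−1)^0·+1^0·+1^1 = +1.
Ram(-9430, -230) = {23, ∞}; no ℚ_23-point on the conic.

[23, inf]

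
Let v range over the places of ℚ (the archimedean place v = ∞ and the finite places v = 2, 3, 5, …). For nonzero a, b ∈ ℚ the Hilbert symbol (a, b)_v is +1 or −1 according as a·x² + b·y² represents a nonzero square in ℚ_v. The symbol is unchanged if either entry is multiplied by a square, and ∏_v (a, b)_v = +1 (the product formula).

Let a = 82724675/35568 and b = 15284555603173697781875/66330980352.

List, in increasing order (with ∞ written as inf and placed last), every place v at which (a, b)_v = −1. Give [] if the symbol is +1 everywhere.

Mod squares: a ≡ 6754709, b ≡ 5453. Check v ∈ {∞, 2, 3, 5, 7, 11, 13, 19, 23, 29, 31, 41}.
v=41: a=41^1·(≡7), b=41^3·(≡10) mod 41; (7|41)=-1, (10|41)=+1; (−1)^{1·3·20}·(-1)^3·(+1)^1 = -1.
v=2: v_2(a)=-4, v_2(b)=-12; units ≡ 5, 5 (mod 8); ε·ε+αω+βω = 0·0+-4·1+-12·1 ≡ 0  ⇒  (a,b)_2 = +1.
v=11: a=11^2·(≡5), b=11^2·(≡10) mod 11; (5|11)=+1, (10|11)=-1; (−1)^{2·2·5}·(+1)^2·(-1)^2 = +1.
v=13: a=13^-1·(≡12), b=13^-4·(≡8) mod 13; (12|13)=+1, (8|13)=-1; (−1)^{-1·-4·6}·(+1)^-4·(-1)^-1 = -1.
v=5: a=5^2·(≡4), b=5^4·(≡3) mod 5; (4|5)=+1, (3|5)=-1; (−1)^{2·4·2}·(+1)^4·(-1)^2 = +1.
v=31: a=31^0·(≡11), b=31^2·(≡20) mod 31; (11|31)=-1, (20|31)=+1; (−1)^{0·2·15}·(-1)^2·(+1)^0 = +1.
v=∞: 6754709 > 0 and 5453 > 0  ⇒  (a,b)_∞ = +1.
v=19: a=19^-1·(≡10), b=19^3·(≡12) mod 19; (10|19)=-1, (12|19)=-1; (−1)^{-1·3·9}·(-1)^3·(-1)^-1 = -1.
v=3: a=3^-2·(≡2), b=3^-4·(≡2) mod 3; (2|3)=-1, (2|3)=-1; (−1)^{-2·-4·1}·(-1)^-4·(-1)^-2 = +1.
v=29: a=29^1·(≡20), b=29^2·(≡1) mod 29; (20|29)=+1, (1|29)=+1; (−1)^{1·2·14}·(+1)^2·(+1)^1 = +1.
v=23: a=23^1·(≡10), b=23^2·(≡9) mod 23; (10|23)=-1, (9|23)=+1; (−1)^{1·2·11}·(-1)^2·(+1)^1 = +1.
v=7: a=7^0·(≡5), b=7^-1·(≡1) mod 7; (5|7)=-1, (1|7)=+1; (−1)^{0·-1·3}·(-1)^-1·(+1)^0 = -1.
|Ram(6754709, 5453)| = 4, even; anisotropic at {7, 13, 19, 41}.

[7, 13, 19, 41]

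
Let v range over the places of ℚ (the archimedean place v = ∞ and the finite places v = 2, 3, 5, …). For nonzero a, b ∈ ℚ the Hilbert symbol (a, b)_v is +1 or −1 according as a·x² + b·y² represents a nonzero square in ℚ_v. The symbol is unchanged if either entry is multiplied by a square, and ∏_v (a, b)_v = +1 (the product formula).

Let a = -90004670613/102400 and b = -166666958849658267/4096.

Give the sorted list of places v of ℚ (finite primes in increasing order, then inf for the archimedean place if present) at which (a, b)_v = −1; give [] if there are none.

(a, b) ≡ (-12597, -3) mod (ℚ^×)²; places V = {2, 3, 5, 7, 11, 13, 17, 19, ∞}.
(a,b)_17: α=1, u≡3; β=2, v≡5 (mod 17); (3|17)=-1, (5|17)=-1; sign (−1)^0·-1^2·-1^1 = -1.
(a,b)_13: α=1, u≡6; β=2, v≡1 (mod 13); (6|13)=-1, (1|13)=+1; sign (−1)^0·-1^2·+1^1 = +1.
(a,b)_19: α=1, u≡8; β=2, v≡5 (mod 19); (8|19)=-1, (5|19)=+1; sign (−1)^0·-1^2·+1^1 = +1.
(a,b)_3: α=11, u≡1; β=13, v≡2 (mod 3); (1|3)=+1, (2|3)=-1; sign (−1)^1·+1^13·-1^11 = +1.
(a,b)_7: α=0, u≡6; β=2, v≡1 (mod 7); (6|7)=-1, (1|7)=+1; sign (−1)^0·-1^2·+1^0 = +1.
(a,b)_2: α=-12, β=-12; u≡3, v≡5 (mod 8); ε(u)ε(v)=1·0, αω(v)=-12·1, βω(u)=-12·1; sum ≡ 0  ⇒  +1.
(a,b)_11: α=2, u≡9; β=2, v≡7 (mod 11); (9|11)=+1, (7|11)=-1; sign (−1)^0·+1^2·-1^2 = +1.
(a,b)_5: α=-2, u≡2; β=0, v≡3 (mod 5); (2|5)=-1, (3|5)=-1; sign (−1)^0·-1^0·-1^-2 = +1.
(a,b)_∞: sgn(-12597)=−, sgn(-3)=−, so -1.
(-12597, -3 / ℚ) ramifies at {17, ∞}: a division algebra.

[17, inf]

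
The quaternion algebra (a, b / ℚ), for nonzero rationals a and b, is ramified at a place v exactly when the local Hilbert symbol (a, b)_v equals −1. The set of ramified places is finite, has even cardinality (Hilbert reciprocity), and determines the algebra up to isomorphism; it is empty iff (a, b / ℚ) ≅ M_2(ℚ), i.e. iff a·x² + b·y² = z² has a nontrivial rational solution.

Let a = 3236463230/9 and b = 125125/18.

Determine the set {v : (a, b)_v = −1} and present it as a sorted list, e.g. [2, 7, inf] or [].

[2, 5, 7, 11, 13, 17]

Mod squares: a ≡ 3230, b ≡ 10010. Check v ∈ {∞, 2, 3, 5, 7, 11, 13, 17, 19}.
v=∞: 3230 > 0 and 10010 > 0  ⇒  (a,b)_∞ = +1.
v=13: a=13^2·(≡5), b=13^1·(≡1) mod 13; (5|13)=-1, (1|13)=+1; (−1)^{2·1·6}·(-1)^1·(+1)^2 = -1.
v=11: a=11^2·(≡7), b=11^1·(≡8) mod 11; (7|11)=-1, (8|11)=-1; (−1)^{2·1·5}·(-1)^1·(-1)^2 = -1.
v=7: a=7^2·(≡3), b=7^1·(≡1) mod 7; (3|7)=-1, (1|7)=+1; (−1)^{2·1·3}·(-1)^1·(+1)^2 = -1.
v=2: v_2(a)=1, v_2(b)=-1; units ≡ 7, 5 (mod 8); ε·ε+αω+βω = 1·0+1·1+-1·0 ≡ 1  ⇒  (a,b)_2 = -1.
v=5: a=5^1·(≡4), b=5^3·(≡2) mod 5; (4|5)=+1, (2|5)=-1; (−1)^{1·3·2}·(+1)^3·(-1)^1 = -1.
v=19: a=19^1·(≡15), b=19^0·(≡9) mod 19; (15|19)=-1, (9|19)=+1; (−1)^{1·0·9}·(-1)^0·(+1)^1 = +1.
v=17: a=17^1·(≡7), b=17^0·(≡5) mod 17; (7|17)=-1, (5|17)=-1; (−1)^{1·0·8}·(-1)^0·(-1)^1 = -1.
v=3: a=3^-2·(≡2), b=3^-2·(≡2) mod 3; (2|3)=-1, (2|3)=-1; (−1)^{-2·-2·1}·(-1)^-2·(-1)^-2 = +1.
Ram(3230, 10010) = {2, 5, 7, 11, 13, 17}; no ℚ_2-point on the conic.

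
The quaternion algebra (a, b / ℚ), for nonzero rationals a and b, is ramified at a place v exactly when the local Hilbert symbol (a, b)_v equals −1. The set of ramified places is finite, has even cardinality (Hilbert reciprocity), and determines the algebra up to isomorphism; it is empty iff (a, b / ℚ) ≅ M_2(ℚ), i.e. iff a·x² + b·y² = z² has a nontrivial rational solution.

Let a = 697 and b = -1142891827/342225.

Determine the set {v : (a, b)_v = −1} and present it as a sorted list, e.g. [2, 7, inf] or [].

(a, b) ≡ (697, -667) mod (ℚ^×)²; places V = {2, 3, 5, 7, 11, 13, 17, 23, 29, 41, ∞}.
(a,b)_13: α=0, u≡8; β=-2, v≡4 (mod 13); (8|13)=-1, (4|13)=+1; sign (−1)^0·-1^-2·+1^0 = +1.
(a,b)_3: α=0, u≡1; β=-4, v≡2 (mod 3); (1|3)=+1, (2|3)=-1; sign (−1)^0·+1^-4·-1^0 = +1.
(a,b)_7: α=0, u≡4; β=2, v≡3 (mod 7); (4|7)=+1, (3|7)=-1; sign (−1)^0·+1^2·-1^0 = +1.
(a,b)_29: α=0, u≡1; β=1, v≡5 (mod 29); (1|29)=+1, (5|29)=+1; sign (−1)^0·+1^1·+1^0 = +1.
(a,b)_5: α=0, u≡2; β=-2, v≡2 (mod 5); (2|5)=-1, (2|5)=-1; sign (−1)^0·-1^-2·-1^0 = +1.
(a,b)_∞: sgn(697)=+, sgn(-667)=−, so +1.
(a,b)_41: α=1, u≡17; β=0, v≡29 (mod 41); (17|41)=-1, (29|41)=-1; sign (−1)^0·-1^0·-1^1 = -1.
(a,b)_23: α=0, u≡7; β=1, v≡20 (mod 23); (7|23)=-1, (20|23)=-1; sign (−1)^0·-1^1·-1^0 = -1.
(a,b)_11: α=0, u≡4; β=2, v≡4 (mod 11); (4|11)=+1, (4|11)=+1; sign (−1)^0·+1^2·+1^0 = +1.
(a,b)_17: α=1, u≡7; β=2, v≡9 (mod 17); (7|17)=-1, (9|17)=+1; sign (−1)^0·-1^2·+1^1 = +1.
(a,b)_2: α=0, β=0; u≡1, v≡5 (mod 8); ε(u)ε(v)=0·0, αω(v)=0·1, βω(u)=0·0; sum ≡ 0  ⇒  +1.
|Ram(697, -667)| = 2, even; anisotropic at {23, 41}.

[23, 41]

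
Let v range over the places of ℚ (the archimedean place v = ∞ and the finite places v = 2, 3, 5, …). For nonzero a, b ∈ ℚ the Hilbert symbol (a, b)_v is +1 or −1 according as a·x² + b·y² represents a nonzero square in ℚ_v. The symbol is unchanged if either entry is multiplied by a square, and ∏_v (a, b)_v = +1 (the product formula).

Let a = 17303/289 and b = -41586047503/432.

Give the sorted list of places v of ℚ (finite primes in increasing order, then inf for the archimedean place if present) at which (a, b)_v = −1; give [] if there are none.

[2, 3, 7, 13]

(a, b) ≡ (143, -21) mod (ℚ^×)²; places V = {2, 3, 7, 11, 13, 17, ∞}.
(a,b)_17: α=-2, u≡14; β=0, v≡16 (mod 17); (14|17)=-1, (16|17)=+1; sign (−1)^0·-1^0·+1^-2 = +1.
(a,b)_2: α=0, β=-4; u≡7, v≡3 (mod 8); ε(u)ε(v)=1·1, αω(v)=0·1, βω(u)=-4·0; sum ≡ 1  ⇒  -1.
(a,b)_11: α=3, u≡8; β=4, v≡5 (mod 11); (8|11)=-1, (5|11)=+1; sign (−1)^0·-1^4·+1^3 = +1.
(a,b)_13: α=1, u≡6; β=2, v≡2 (mod 13); (6|13)=-1, (2|13)=-1; sign (−1)^0·-1^2·-1^1 = -1.
(a,b)_∞: sgn(143)=+, sgn(-21)=−, so +1.
(a,b)_3: α=0, u≡2; β=-3, v≡2 (mod 3); (2|3)=-1, (2|3)=-1; sign (−1)^0·-1^-3·-1^0 = -1.
(a,b)_7: α=0, u≡3; β=5, v≡2 (mod 7); (3|7)=-1, (2|7)=+1; sign (−1)^0·-1^5·+1^0 = -1.
Ram(143, -21) = {2, 3, 7, 13}; no ℚ_2-point on the conic.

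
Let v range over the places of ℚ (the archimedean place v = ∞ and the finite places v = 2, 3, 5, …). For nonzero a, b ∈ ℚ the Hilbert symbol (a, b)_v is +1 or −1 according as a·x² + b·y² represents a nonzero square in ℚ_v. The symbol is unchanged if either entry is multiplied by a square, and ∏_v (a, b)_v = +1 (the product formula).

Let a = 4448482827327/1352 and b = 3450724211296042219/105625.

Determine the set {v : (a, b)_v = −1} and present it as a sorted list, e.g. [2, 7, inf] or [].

Mod squares: a ≡ 14, b ≡ 3451. Check v ∈ {∞, 2, 3, 5, 7, 11, 13, 17, 29}.
v=7: a=7^5·(≡1), b=7^7·(≡5) mod 7; (1|7)=+1, (5|7)=-1; (−1)^{5·7·3}·(+1)^7·(-1)^5 = +1.
v=13: a=13^-2·(≡4), b=13^-2·(≡6) mod 13; (4|13)=+1, (6|13)=-1; (−1)^{-2·-2·6}·(+1)^-2·(-1)^-2 = +1.
v=5: a=5^0·(≡1), b=5^-4·(≡1) mod 5; (1|5)=+1, (1|5)=+1; (−1)^{0·-4·2}·(+1)^-4·(+1)^0 = +1.
v=17: a=17^2·(≡6), b=17^5·(≡15) mod 17; (6|17)=-1, (15|17)=+1; (−1)^{2·5·8}·(-1)^5·(+1)^2 = -1.
v=3: a=3^2·(≡2), b=3^0·(≡1) mod 3; (2|3)=-1, (1|3)=+1; (−1)^{2·0·1}·(-1)^0·(+1)^2 = +1.
v=2: v_2(a)=-3, v_2(b)=0; units ≡ 7, 3 (mod 8); ε·ε+αω+βω = 1·1+-3·1+0·0 ≡ 0  ⇒  (a,b)_2 = +1.
v=11: a=11^2·(≡3), b=11^2·(≡7) mod 11; (3|11)=+1, (7|11)=-1; (−1)^{2·2·5}·(+1)^2·(-1)^2 = +1.
v=29: a=29^2·(≡18), b=29^3·(≡8) mod 29; (18|29)=-1, (8|29)=-1; (−1)^{2·3·14}·(-1)^3·(-1)^2 = -1.
v=∞: 14 > 0 and 3451 > 0  ⇒  (a,b)_∞ = +1.
(14, 3451 / ℚ) ramifies at {17, 29}: a division algebra.

[17, 29]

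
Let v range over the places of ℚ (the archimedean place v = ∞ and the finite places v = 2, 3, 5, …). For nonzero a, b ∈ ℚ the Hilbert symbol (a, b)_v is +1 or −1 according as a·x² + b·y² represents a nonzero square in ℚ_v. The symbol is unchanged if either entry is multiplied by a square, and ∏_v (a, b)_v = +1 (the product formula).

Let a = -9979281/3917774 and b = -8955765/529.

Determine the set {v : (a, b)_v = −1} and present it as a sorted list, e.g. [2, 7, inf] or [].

[2, inf]

(a, b) ≡ (-14, -1365) mod (ℚ^×)²; places V = {2, 3, 5, 7, 13, 23, ∞}.
(a,b)_∞: sgn(-14)=−, sgn(-1365)=−, so -1.
(a,b)_13: α=2, u≡12; β=1, v≡12 (mod 13); (12|13)=+1, (12|13)=+1; sign (−1)^0·+1^1·+1^2 = +1.
(a,b)_5: α=0, u≡1; β=1, v≡3 (mod 5); (1|5)=+1, (3|5)=-1; sign (−1)^0·+1^1·-1^0 = +1.
(a,b)_23: α=-4, u≡2; β=-2, v≡21 (mod 23); (2|23)=+1, (21|23)=-1; sign (−1)^0·+1^-2·-1^-4 = +1.
(a,b)_3: α=10, u≡1; β=9, v≡1 (mod 3); (1|3)=+1, (1|3)=+1; sign (−1)^0·+1^9·+1^10 = +1.
(a,b)_7: α=-1, u≡6; β=1, v≡4 (mod 7); (6|7)=-1, (4|7)=+1; sign (−1)^1·-1^1·+1^-1 = +1.
(a,b)_2: α=-1, β=0; u≡1, v≡3 (mod 8); ε(u)ε(v)=0·1, αω(v)=-1·1, βω(u)=0·0; sum ≡ 1  ⇒  -1.
|Ram(-14, -1365)| = 2, even; anisotropic at {2, ∞}.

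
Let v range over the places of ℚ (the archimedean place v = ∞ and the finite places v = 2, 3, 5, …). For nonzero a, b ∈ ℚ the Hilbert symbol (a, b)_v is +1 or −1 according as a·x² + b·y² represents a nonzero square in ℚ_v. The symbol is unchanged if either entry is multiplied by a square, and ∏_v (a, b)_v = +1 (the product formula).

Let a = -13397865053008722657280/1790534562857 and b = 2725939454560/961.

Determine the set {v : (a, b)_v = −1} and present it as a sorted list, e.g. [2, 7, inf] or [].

[23, 41]

Mod squares: a ≡ -3485, b ≡ 3910. Check v ∈ {∞, 2, 5, 7, 13, 17, 19, 23, 29, 31, 41}.
v=31: a=31^-2·(≡4), b=31^-2·(≡8) mod 31; (4|31)=+1, (8|31)=+1; (−1)^{-2·-2·15}·(+1)^-2·(+1)^-2 = +1.
v=2: v_2(a)=24, v_2(b)=5; units ≡ 3, 3 (mod 8); ε·ε+αω+βω = 1·1+24·1+5·1 ≡ 0  ⇒  (a,b)_2 = +1.
v=∞: -3485 < 0 and 3910 > 0  ⇒  (a,b)_∞ = +1.
v=29: a=29^-2·(≡5), b=29^0·(≡16) mod 29; (5|29)=+1, (16|29)=+1; (−1)^{-2·0·14}·(+1)^0·(+1)^-2 = +1.
v=5: a=5^1·(≡2), b=5^1·(≡2) mod 5; (2|5)=-1, (2|5)=-1; (−1)^{1·1·2}·(-1)^1·(-1)^1 = +1.
v=19: a=19^-4·(≡9), b=19^0·(≡18) mod 19; (9|19)=+1, (18|19)=-1; (−1)^{-4·0·9}·(+1)^0·(-1)^-4 = +1.
v=17: a=17^-1·(≡13), b=17^1·(≡9) mod 17; (13|17)=+1, (9|17)=+1; (−1)^{-1·1·8}·(+1)^1·(+1)^-1 = +1.
v=13: a=13^2·(≡9), b=13^0·(≡3) mod 13; (9|13)=+1, (3|13)=+1; (−1)^{2·0·6}·(+1)^0·(+1)^2 = +1.
v=41: a=41^3·(≡28), b=41^2·(≡38) mod 41; (28|41)=-1, (38|41)=-1; (−1)^{3·2·20}·(-1)^2·(-1)^3 = -1.
v=23: a=23^4·(≡10), b=23^3·(≡2) mod 23; (10|23)=-1, (2|23)=+1; (−1)^{4·3·11}·(-1)^3·(+1)^4 = -1.
v=7: a=7^2·(≡2), b=7^2·(≡2) mod 7; (2|7)=+1, (2|7)=+1; (−1)^{2·2·3}·(+1)^2·(+1)^2 = +1.
Ram(-3485, 3910) = {23, 41}; no ℚ_23-point on the conic.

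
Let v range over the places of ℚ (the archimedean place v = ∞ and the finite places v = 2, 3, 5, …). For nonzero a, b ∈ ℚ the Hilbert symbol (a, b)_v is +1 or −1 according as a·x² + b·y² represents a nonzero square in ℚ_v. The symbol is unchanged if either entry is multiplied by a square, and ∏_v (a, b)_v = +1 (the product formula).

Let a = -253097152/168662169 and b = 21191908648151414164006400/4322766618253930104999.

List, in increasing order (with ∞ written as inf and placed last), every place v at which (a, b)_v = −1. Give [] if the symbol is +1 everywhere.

[2, 3, 23, 29]

Mod squares: a ≡ -667, b ≡ 148074. Check v ∈ {∞, 2, 3, 5, 7, 11, 13, 17, 23, 29, 37}.
v=2: v_2(a)=6, v_2(b)=9; units ≡ 5, 5 (mod 8); ε·ε+αω+βω = 0·0+6·1+9·1 ≡ 1  ⇒  (a,b)_2 = -1.
v=11: a=11^2·(≡3), b=11^6·(≡1) mod 11; (3|11)=+1, (1|11)=+1; (−1)^{2·6·5}·(+1)^6·(+1)^2 = +1.
v=7: a=7^2·(≡6), b=7^8·(≡5) mod 7; (6|7)=-1, (5|7)=-1; (−1)^{2·8·3}·(-1)^8·(-1)^2 = +1.
v=37: a=37^-2·(≡27), b=37^-7·(≡29) mod 37; (27|37)=+1, (29|37)=-1; (−1)^{-2·-7·18}·(+1)^-7·(-1)^-2 = +1.
v=13: a=13^-2·(≡1), b=13^-4·(≡10) mod 13; (1|13)=+1, (10|13)=+1; (−1)^{-2·-4·6}·(+1)^-4·(+1)^-2 = +1.
v=∞: -667 < 0 and 148074 > 0  ⇒  (a,b)_∞ = +1.
v=17: a=17^0·(≡4), b=17^2·(≡4) mod 17; (4|17)=+1, (4|17)=+1; (−1)^{0·2·8}·(+1)^2·(+1)^0 = +1.
v=23: a=23^1·(≡7), b=23^1·(≡19) mod 23; (7|23)=-1, (19|23)=-1; (−1)^{1·1·11}·(-1)^1·(-1)^1 = -1.
v=5: a=5^0·(≡2), b=5^2·(≡4) mod 5; (2|5)=-1, (4|5)=+1; (−1)^{0·2·2}·(-1)^2·(+1)^0 = +1.
v=29: a=29^1·(≡28), b=29^3·(≡12) mod 29; (28|29)=+1, (12|29)=-1; (−1)^{1·3·14}·(+1)^3·(-1)^1 = -1.
v=3: a=3^-6·(≡2), b=3^-13·(≡2) mod 3; (2|3)=-1, (2|3)=-1; (−1)^{-6·-13·1}·(-1)^-13·(-1)^-6 = -1.
|Ram(-667, 148074)| = 4, even; anisotropic at {2, 3, 23, 29}.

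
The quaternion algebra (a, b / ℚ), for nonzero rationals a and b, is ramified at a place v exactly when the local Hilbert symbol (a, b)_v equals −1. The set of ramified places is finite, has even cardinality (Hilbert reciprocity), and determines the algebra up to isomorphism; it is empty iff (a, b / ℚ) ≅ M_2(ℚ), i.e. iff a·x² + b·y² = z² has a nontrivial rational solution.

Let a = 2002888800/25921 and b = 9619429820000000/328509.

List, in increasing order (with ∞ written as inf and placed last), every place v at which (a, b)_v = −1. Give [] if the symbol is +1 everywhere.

[3, 5, 7, 23]

Mod squares: a ≡ 38, b ≡ 31395. Check v ∈ {∞, 2, 3, 5, 7, 11, 13, 19, 23}.
v=3: a=3^2·(≡2), b=3^-3·(≡1) mod 3; (2|3)=-1, (1|3)=+1; (−1)^{2·-3·1}·(-1)^-3·(+1)^2 = -1.
v=2: v_2(a)=5, v_2(b)=8; units ≡ 3, 3 (mod 8); ε·ε+αω+βω = 1·1+5·1+8·1 ≡ 0  ⇒  (a,b)_2 = +1.
v=7: a=7^-2·(≡6), b=7^1·(≡5) mod 7; (6|7)=-1, (5|7)=-1; (−1)^{-2·1·3}·(-1)^1·(-1)^-2 = -1.
v=5: a=5^2·(≡2), b=5^7·(≡4) mod 5; (2|5)=-1, (4|5)=+1; (−1)^{2·7·2}·(-1)^7·(+1)^2 = -1.
v=13: a=13^0·(≡10), b=13^1·(≡12) mod 13; (10|13)=+1, (12|13)=+1; (−1)^{0·1·6}·(+1)^1·(+1)^0 = +1.
v=∞: 38 > 0 and 31395 > 0  ⇒  (a,b)_∞ = +1.
v=11: a=11^4·(≡3), b=11^4·(≡9) mod 11; (3|11)=+1, (9|11)=+1; (−1)^{4·4·5}·(+1)^4·(+1)^4 = +1.
v=19: a=19^1·(≡13), b=19^2·(≡9) mod 19; (13|19)=-1, (9|19)=+1; (−1)^{1·2·9}·(-1)^2·(+1)^1 = +1.
v=23: a=23^-2·(≡21), b=23^-3·(≡16) mod 23; (21|23)=-1, (16|23)=+1; (−1)^{-2·-3·11}·(-1)^-3·(+1)^-2 = -1.
|Ram(38, 31395)| = 4, even; anisotropic at {3, 5, 7, 23}.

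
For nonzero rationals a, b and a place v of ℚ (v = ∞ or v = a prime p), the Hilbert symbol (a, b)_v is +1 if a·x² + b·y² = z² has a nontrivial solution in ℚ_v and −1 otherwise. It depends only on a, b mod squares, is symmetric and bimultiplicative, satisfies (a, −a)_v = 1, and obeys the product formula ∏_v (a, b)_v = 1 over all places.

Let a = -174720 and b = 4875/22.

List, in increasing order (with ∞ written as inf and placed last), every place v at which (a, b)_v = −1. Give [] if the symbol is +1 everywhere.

[2, 3, 5, 7]

(a, b) ≡ (-2730, 4290) mod (ℚ^×)²; places V = {2, 3, 5, 7, 11, 13, ∞}.
(a,b)_3: α=1, u≡2; β=1, v≡2 (mod 3); (2|3)=-1, (2|3)=-1; sign (−1)^1·-1^1·-1^1 = -1.
(a,b)_11: α=0, u≡4; β=-1, v≡1 (mod 11); (4|11)=+1, (1|11)=+1; sign (−1)^0·+1^-1·+1^0 = +1.
(a,b)_7: α=1, u≡2; β=0, v≡3 (mod 7); (2|7)=+1, (3|7)=-1; sign (−1)^0·+1^0·-1^1 = -1.
(a,b)_13: α=1, u≡2; β=1, v≡7 (mod 13); (2|13)=-1, (7|13)=-1; sign (−1)^0·-1^1·-1^1 = +1.
(a,b)_2: α=7, β=-1; u≡3, v≡1 (mod 8); ε(u)ε(v)=1·0, αω(v)=7·0, βω(u)=-1·1; sum ≡ 1  ⇒  -1.
(a,b)_∞: sgn(-2730)=−, sgn(4290)=+, so +1.
(a,b)_5: α=1, u≡1; β=3, v≡2 (mod 5); (1|5)=+1, (2|5)=-1; sign (−1)^0·+1^3·-1^1 = -1.
|Ram(-2730, 4290)| = 4, even; anisotropic at {2, 3, 5, 7}.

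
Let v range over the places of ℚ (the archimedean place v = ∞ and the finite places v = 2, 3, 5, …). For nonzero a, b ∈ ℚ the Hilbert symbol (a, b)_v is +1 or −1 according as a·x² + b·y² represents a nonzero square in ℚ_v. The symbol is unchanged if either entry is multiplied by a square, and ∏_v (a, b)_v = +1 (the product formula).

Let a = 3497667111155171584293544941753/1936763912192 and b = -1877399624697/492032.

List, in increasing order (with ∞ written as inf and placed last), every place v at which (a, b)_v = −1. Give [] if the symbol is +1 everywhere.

[3, 7, 23, 29]

Mod squares: a ≡ 10626, b ≡ -68034. Check v ∈ {∞, 2, 3, 7, 11, 17, 19, 23, 29, 31, 41}.
v=11: a=11^1·(≡9), b=11^0·(≡4) mod 11; (9|11)=+1, (4|11)=+1; (−1)^{1·0·5}·(+1)^0·(+1)^1 = +1.
v=31: a=31^-4·(≡15), b=31^-2·(≡29) mod 31; (15|31)=-1, (29|31)=-1; (−1)^{-4·-2·15}·(-1)^-2·(-1)^-4 = +1.
v=7: a=7^1·(≡5), b=7^0·(≡6) mod 7; (5|7)=-1, (6|7)=-1; (−1)^{1·0·3}·(-1)^0·(-1)^1 = -1.
v=2: v_2(a)=-21, v_2(b)=-9; units ≡ 1, 7 (mod 8); ε·ε+αω+βω = 0·1+-21·0+-9·0 ≡ 0  ⇒  (a,b)_2 = +1.
v=23: a=23^7·(≡16), b=23^3·(≡1) mod 23; (16|23)=+1, (1|23)=+1; (−1)^{7·3·11}·(+1)^3·(+1)^7 = -1.
v=∞: 10626 > 0 and -68034 < 0  ⇒  (a,b)_∞ = +1.
v=19: a=19^4·(≡11), b=19^2·(≡1) mod 19; (11|19)=+1, (1|19)=+1; (−1)^{4·2·9}·(+1)^2·(+1)^4 = +1.
v=41: a=41^2·(≡34), b=41^0·(≡26) mod 41; (34|41)=-1, (26|41)=-1; (−1)^{2·0·20}·(-1)^0·(-1)^2 = +1.
v=29: a=29^2·(≡11), b=29^1·(≡19) mod 29; (11|29)=-1, (19|29)=-1; (−1)^{2·1·14}·(-1)^1·(-1)^2 = -1.
v=17: a=17^6·(≡8), b=17^3·(≡6) mod 17; (8|17)=+1, (6|17)=-1; (−1)^{6·3·8}·(+1)^3·(-1)^6 = +1.
v=3: a=3^1·(≡2), b=3^1·(≡2) mod 3; (2|3)=-1, (2|3)=-1; (−1)^{1·1·1}·(-1)^1·(-1)^1 = -1.
|Ram(10626, -68034)| = 4, even; anisotropic at {3, 7, 23, 29}.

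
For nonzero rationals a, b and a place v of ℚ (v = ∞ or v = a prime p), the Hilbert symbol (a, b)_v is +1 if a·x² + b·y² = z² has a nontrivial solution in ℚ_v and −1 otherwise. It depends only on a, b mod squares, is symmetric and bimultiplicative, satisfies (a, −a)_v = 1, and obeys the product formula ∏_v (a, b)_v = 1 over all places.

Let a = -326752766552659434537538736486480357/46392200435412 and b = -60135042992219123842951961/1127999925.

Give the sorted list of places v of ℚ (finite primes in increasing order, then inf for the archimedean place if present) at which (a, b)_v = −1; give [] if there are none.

[2, 13, 17, 37, 53, inf]

Mod squares: a ≡ -147782921, b ≡ -356213. Check v ∈ {∞, 2, 3, 5, 7, 11, 13, 17, 23, 29, 31, 37, 47, 53}.
v=2: v_2(a)=-2, v_2(b)=0; units ≡ 7, 3 (mod 8); ε·ε+αω+βω = 1·1+-2·1+0·0 ≡ 1  ⇒  (a,b)_2 = -1.
v=31: a=31^3·(≡7), b=31^2·(≡9) mod 31; (7|31)=+1, (9|31)=+1; (−1)^{3·2·15}·(+1)^2·(+1)^3 = +1.
v=47: a=47^4·(≡1), b=47^3·(≡22) mod 47; (1|47)=+1, (22|47)=-1; (−1)^{4·3·23}·(+1)^3·(-1)^4 = +1.
v=7: a=7^6·(≡2), b=7^4·(≡5) mod 7; (2|7)=+1, (5|7)=-1; (−1)^{6·4·3}·(+1)^4·(-1)^6 = +1.
v=17: a=17^3·(≡5), b=17^2·(≡11) mod 17; (5|17)=-1, (11|17)=-1; (−1)^{3·2·8}·(-1)^2·(-1)^3 = -1.
v=53: a=53^1·(≡30), b=53^1·(≡40) mod 53; (30|53)=-1, (40|53)=+1; (−1)^{1·1·26}·(-1)^1·(+1)^1 = -1.
v=29: a=29^2·(≡22), b=29^2·(≡7) mod 29; (22|29)=+1, (7|29)=+1; (−1)^{2·2·14}·(+1)^2·(+1)^2 = +1.
v=37: a=37^1·(≡19), b=37^0·(≡22) mod 37; (19|37)=-1, (22|37)=-1; (−1)^{1·0·18}·(-1)^0·(-1)^1 = -1.
v=11: a=11^9·(≡6), b=11^7·(≡5) mod 11; (6|11)=-1, (5|11)=+1; (−1)^{9·7·5}·(-1)^7·(+1)^9 = +1.
v=3: a=3^-10·(≡1), b=3^-8·(≡1) mod 3; (1|3)=+1, (1|3)=+1; (−1)^{-10·-8·1}·(+1)^-8·(+1)^-10 = +1.
v=∞: -147782921 < 0 and -356213 < 0  ⇒  (a,b)_∞ = -1.
v=23: a=23^-2·(≡14), b=23^-2·(≡14) mod 23; (14|23)=-1, (14|23)=-1; (−1)^{-2·-2·11}·(-1)^-2·(-1)^-2 = +1.
v=5: a=5^0·(≡4), b=5^-2·(≡2) mod 5; (4|5)=+1, (2|5)=-1; (−1)^{0·-2·2}·(+1)^-2·(-1)^0 = +1.
v=13: a=13^-5·(≡2), b=13^-1·(≡9) mod 13; (2|13)=-1, (9|13)=+1; (−1)^{-5·-1·6}·(-1)^-1·(+1)^-5 = -1.
(-147782921, -356213 / ℚ) ramifies at {2, 13, 17, 37, 53, ∞}: a division algebra.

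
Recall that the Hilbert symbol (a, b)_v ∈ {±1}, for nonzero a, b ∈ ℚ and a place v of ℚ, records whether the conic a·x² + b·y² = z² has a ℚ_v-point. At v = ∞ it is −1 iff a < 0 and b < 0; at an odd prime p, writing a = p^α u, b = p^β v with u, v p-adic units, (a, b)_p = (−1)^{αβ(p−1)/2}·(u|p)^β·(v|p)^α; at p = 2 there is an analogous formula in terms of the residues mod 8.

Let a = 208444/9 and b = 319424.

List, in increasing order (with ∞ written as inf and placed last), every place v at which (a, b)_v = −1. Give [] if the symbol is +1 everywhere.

[2, 7]

Mod squares: a ≡ 31, b ≡ 4991. Check v ∈ {∞, 2, 3, 7, 23, 31, 41}.
v=3: a=3^-2·(≡1), b=3^0·(≡2) mod 3; (1|3)=+1, (2|3)=-1; (−1)^{-2·0·1}·(+1)^0·(-1)^-2 = +1.
v=2: v_2(a)=2, v_2(b)=6; units ≡ 7, 7 (mod 8); ε·ε+αω+βω = 1·1+2·0+6·0 ≡ 1  ⇒  (a,b)_2 = -1.
v=41: a=41^2·(≡32), b=41^0·(≡34) mod 41; (32|41)=+1, (34|41)=-1; (−1)^{2·0·20}·(+1)^0·(-1)^2 = +1.
v=31: a=31^1·(≡10), b=31^1·(≡12) mod 31; (10|31)=+1, (12|31)=-1; (−1)^{1·1·15}·(+1)^1·(-1)^1 = +1.
v=23: a=23^0·(≡2), b=23^1·(≡19) mod 23; (2|23)=+1, (19|23)=-1; (−1)^{0·1·11}·(+1)^1·(-1)^0 = +1.
v=7: a=7^0·(≡6), b=7^1·(≡6) mod 7; (6|7)=-1, (6|7)=-1; (−1)^{0·1·3}·(-1)^1·(-1)^0 = -1.
v=∞: 31 > 0 and 4991 > 0  ⇒  (a,b)_∞ = +1.
Ram(31, 4991) = {2, 7}; no ℚ_2-point on the conic.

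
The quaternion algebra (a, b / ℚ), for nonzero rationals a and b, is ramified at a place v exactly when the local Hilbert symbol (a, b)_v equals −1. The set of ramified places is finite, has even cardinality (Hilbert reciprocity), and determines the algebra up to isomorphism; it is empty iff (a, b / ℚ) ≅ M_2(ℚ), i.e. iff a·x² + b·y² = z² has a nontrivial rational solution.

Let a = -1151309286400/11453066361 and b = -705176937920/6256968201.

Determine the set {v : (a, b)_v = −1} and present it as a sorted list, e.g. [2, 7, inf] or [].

[13, inf]

(a, b) ≡ (-91, -455) mod (ℚ^×)²; places V = {2, 3, 5, 7, 11, 13, 17, 19, 23, 37, 47, ∞}.
(a,b)_47: α=-2, u≡37; β=-2, v≡13 (mod 47); (37|47)=+1, (13|47)=-1; sign (−1)^0·+1^-2·-1^-2 = +1.
(a,b)_∞: sgn(-91)=−, sgn(-455)=−, so -1.
(a,b)_19: α=2, u≡4; β=2, v≡6 (mod 19); (4|19)=+1, (6|19)=+1; sign (−1)^0·+1^2·+1^2 = +1.
(a,b)_23: α=-2, u≡18; β=0, v≡20 (mod 23); (18|23)=+1, (20|23)=-1; sign (−1)^0·+1^0·-1^-2 = +1.
(a,b)_13: α=1, u≡2; β=1, v≡4 (mod 13); (2|13)=-1, (4|13)=+1; sign (−1)^0·-1^1·+1^1 = -1.
(a,b)_37: α=2, u≡18; β=2, v≡28 (mod 37); (18|37)=-1, (28|37)=+1; sign (−1)^0·-1^2·+1^2 = +1.
(a,b)_11: α=-2, u≡8; β=-2, v≡2 (mod 11); (8|11)=-1, (2|11)=-1; sign (−1)^0·-1^-2·-1^-2 = +1.
(a,b)_17: α=0, u≡10; β=-2, v≡8 (mod 17); (10|17)=-1, (8|17)=+1; sign (−1)^0·-1^-2·+1^0 = +1.
(a,b)_2: α=10, β=6; u≡5, v≡1 (mod 8); ε(u)ε(v)=0·0, αω(v)=10·0, βω(u)=6·1; sum ≡ 0  ⇒  +1.
(a,b)_5: α=2, u≡4; β=1, v≡1 (mod 5); (4|5)=+1, (1|5)=+1; sign (−1)^0·+1^1·+1^2 = +1.
(a,b)_7: α=1, u≡1; β=3, v≡3 (mod 7); (1|7)=+1, (3|7)=-1; sign (−1)^1·+1^3·-1^1 = +1.
(a,b)_3: α=-4, u≡2; β=-4, v≡1 (mod 3); (2|3)=-1, (1|3)=+1; sign (−1)^0·-1^-4·+1^-4 = +1.
(-91, -455 / ℚ) ramifies at {13, ∞}: a division algebra.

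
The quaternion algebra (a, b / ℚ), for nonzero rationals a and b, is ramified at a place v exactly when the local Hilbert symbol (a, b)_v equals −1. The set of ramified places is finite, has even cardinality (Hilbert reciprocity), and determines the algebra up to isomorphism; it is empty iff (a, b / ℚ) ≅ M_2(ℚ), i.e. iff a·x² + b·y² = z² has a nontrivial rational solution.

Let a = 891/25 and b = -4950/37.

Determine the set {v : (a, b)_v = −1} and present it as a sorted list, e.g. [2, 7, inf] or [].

[2, 11]

Mod squares: a ≡ 11, b ≡ -814. Check v ∈ {∞, 2, 3, 5, 11, 37}.
v=11: a=11^1·(≡5), b=11^1·(≡3) mod 11; (5|11)=+1, (3|11)=+1; (−1)^{1·1·5}·(+1)^1·(+1)^1 = -1.
v=3: a=3^4·(≡2), b=3^2·(≡2) mod 3; (2|3)=-1, (2|3)=-1; (−1)^{4·2·1}·(-1)^2·(-1)^4 = +1.
v=2: v_2(a)=0, v_2(b)=1; units ≡ 3, 1 (mod 8); ε·ε+αω+βω = 1·0+0·0+1·1 ≡ 1  ⇒  (a,b)_2 = -1.
v=∞: 11 > 0 and -814 < 0  ⇒  (a,b)_∞ = +1.
v=37: a=37^0·(≡9), b=37^-1·(≡8) mod 37; (9|37)=+1, (8|37)=-1; (−1)^{0·-1·18}·(+1)^-1·(-1)^0 = +1.
v=5: a=5^-2·(≡1), b=5^2·(≡1) mod 5; (1|5)=+1, (1|5)=+1; (−1)^{-2·2·2}·(+1)^2·(+1)^-2 = +1.
|Ram(11, -814)| = 2, even; anisotropic at {2, 11}.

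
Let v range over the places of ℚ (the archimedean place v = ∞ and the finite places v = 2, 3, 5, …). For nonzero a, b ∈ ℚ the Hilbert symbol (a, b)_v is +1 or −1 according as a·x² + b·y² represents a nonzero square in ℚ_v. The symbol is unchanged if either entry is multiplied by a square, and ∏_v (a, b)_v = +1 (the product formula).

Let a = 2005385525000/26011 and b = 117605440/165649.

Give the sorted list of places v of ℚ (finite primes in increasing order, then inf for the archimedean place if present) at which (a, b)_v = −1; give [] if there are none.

[11, 29]

(a, b) ≡ (18122390, 2185) mod (ℚ^×)²; places V = {2, 5, 11, 13, 19, 23, 29, 37, ∞}.
(a,b)_19: α=-1, u≡18; β=1, v≡5 (mod 19); (18|19)=-1, (5|19)=+1; sign (−1)^1·-1^1·+1^-1 = +1.
(a,b)_5: α=5, u≡3; β=1, v≡2 (mod 5); (3|5)=-1, (2|5)=-1; sign (−1)^0·-1^1·-1^5 = +1.
(a,b)_29: α=3, u≡17; β=2, v≡2 (mod 29); (17|29)=-1, (2|29)=-1; sign (−1)^0·-1^2·-1^3 = -1.
(a,b)_13: α=1, u≡10; β=0, v≡10 (mod 13); (10|13)=+1, (10|13)=+1; sign (−1)^0·+1^0·+1^1 = +1.
(a,b)_∞: sgn(18122390)=+, sgn(2185)=+, so +1.
(a,b)_23: α=1, u≡11; β=1, v≡4 (mod 23); (11|23)=-1, (4|23)=+1; sign (−1)^1·-1^1·+1^1 = +1.
(a,b)_2: α=3, β=6; u≡3, v≡1 (mod 8); ε(u)ε(v)=1·0, αω(v)=3·0, βω(u)=6·1; sum ≡ 0  ⇒  +1.
(a,b)_37: α=-2, u≡21; β=-2, v≡20 (mod 37); (21|37)=+1, (20|37)=-1; sign (−1)^0·+1^-2·-1^-2 = +1.
(a,b)_11: α=1, u≡3; β=-2, v≡8 (mod 11); (3|11)=+1, (8|11)=-1; sign (−1)^0·+1^-2·-1^1 = -1.
(18122390, 2185 / ℚ) ramifies at {11, 29}: a division algebra.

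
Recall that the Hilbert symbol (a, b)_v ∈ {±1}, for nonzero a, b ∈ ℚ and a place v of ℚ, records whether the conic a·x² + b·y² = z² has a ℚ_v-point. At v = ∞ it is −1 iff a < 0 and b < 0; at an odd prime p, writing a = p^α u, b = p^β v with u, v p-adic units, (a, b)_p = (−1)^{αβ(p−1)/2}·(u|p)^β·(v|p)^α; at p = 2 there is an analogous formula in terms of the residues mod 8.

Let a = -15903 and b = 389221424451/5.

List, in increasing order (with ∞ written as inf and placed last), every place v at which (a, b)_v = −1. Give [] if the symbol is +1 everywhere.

[3, 5]

Mod squares: a ≡ -1767, b ≡ 95. Check v ∈ {∞, 2, 3, 5, 19, 31}.
v=5: a=5^0·(≡2), b=5^-1·(≡1) mod 5; (2|5)=-1, (1|5)=+1; (−1)^{0·-1·2}·(-1)^-1·(+1)^0 = -1.
v=3: a=3^3·(≡2), b=3^10·(≡2) mod 3; (2|3)=-1, (2|3)=-1; (−1)^{3·10·1}·(-1)^10·(-1)^3 = -1.
v=31: a=31^1·(≡14), b=31^2·(≡9) mod 31; (14|31)=+1, (9|31)=+1; (−1)^{1·2·15}·(+1)^2·(+1)^1 = +1.
v=∞: -1767 < 0 and 95 > 0  ⇒  (a,b)_∞ = +1.
v=19: a=19^1·(≡18), b=19^3·(≡1) mod 19; (18|19)=-1, (1|19)=+1; (−1)^{1·3·9}·(-1)^3·(+1)^1 = +1.
v=2: v_2(a)=0, v_2(b)=0; units ≡ 1, 7 (mod 8); ε·ε+αω+βω = 0·1+0·0+0·0 ≡ 0  ⇒  (a,b)_2 = +1.
|Ram(-1767, 95)| = 2, even; anisotropic at {3, 5}.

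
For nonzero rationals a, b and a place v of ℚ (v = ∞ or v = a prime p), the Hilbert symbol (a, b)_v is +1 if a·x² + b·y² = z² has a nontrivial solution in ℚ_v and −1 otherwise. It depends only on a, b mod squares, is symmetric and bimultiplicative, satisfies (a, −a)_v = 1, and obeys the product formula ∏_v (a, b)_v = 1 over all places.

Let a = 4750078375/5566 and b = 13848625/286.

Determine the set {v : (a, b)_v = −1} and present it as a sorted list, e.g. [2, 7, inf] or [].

Mod squares: a ≡ 74290, b ≡ 3233230. Check v ∈ {∞, 2, 5, 7, 11, 13, 17, 19, 23}.
v=5: a=5^3·(≡2), b=5^3·(≡4) mod 5; (2|5)=-1, (4|5)=+1; (−1)^{3·3·2}·(-1)^3·(+1)^3 = -1.
v=7: a=7^6·(≡6), b=7^3·(≡1) mod 7; (6|7)=-1, (1|7)=+1; (−1)^{6·3·3}·(-1)^3·(+1)^6 = -1.
v=17: a=17^1·(≡13), b=17^1·(≡5) mod 17; (13|17)=+1, (5|17)=-1; (−1)^{1·1·8}·(+1)^1·(-1)^1 = -1.
v=2: v_2(a)=-1, v_2(b)=-1; units ≡ 1, 7 (mod 8); ε·ε+αω+βω = 0·1+-1·0+-1·0 ≡ 0  ⇒  (a,b)_2 = +1.
v=∞: 74290 > 0 and 3233230 > 0  ⇒  (a,b)_∞ = +1.
v=23: a=23^-1·(≡11), b=23^0·(≡21) mod 23; (11|23)=-1, (21|23)=-1; (−1)^{-1·0·11}·(-1)^0·(-1)^-1 = -1.
v=11: a=11^-2·(≡10), b=11^-1·(≡8) mod 11; (10|11)=-1, (8|11)=-1; (−1)^{-2·-1·5}·(-1)^-1·(-1)^-2 = -1.
v=19: a=19^1·(≡3), b=19^1·(≡16) mod 19; (3|19)=-1, (16|19)=+1; (−1)^{1·1·9}·(-1)^1·(+1)^1 = +1.
v=13: a=13^0·(≡8), b=13^-1·(≡7) mod 13; (8|13)=-1, (7|13)=-1; (−1)^{0·-1·6}·(-1)^-1·(-1)^0 = -1.
|Ram(74290, 3233230)| = 6, even; anisotropic at {5, 7, 11, 13, 17, 23}.

[5, 7, 11, 13, 17, 23]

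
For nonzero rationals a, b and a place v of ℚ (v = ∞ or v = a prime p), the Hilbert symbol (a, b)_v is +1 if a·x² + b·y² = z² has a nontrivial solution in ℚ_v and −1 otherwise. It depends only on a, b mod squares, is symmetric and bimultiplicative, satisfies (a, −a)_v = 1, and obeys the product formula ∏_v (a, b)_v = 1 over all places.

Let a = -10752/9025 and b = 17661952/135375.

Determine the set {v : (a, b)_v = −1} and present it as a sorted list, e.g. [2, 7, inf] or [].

(a, b) ≡ (-42, 330) mod (ℚ^×)²; places V = {2, 3, 5, 7, 11, 19, ∞}.
(a,b)_7: α=1, u≡2; β=2, v≡2 (mod 7); (2|7)=+1, (2|7)=+1; sign (−1)^0·+1^2·+1^1 = +1.
(a,b)_11: α=0, u≡10; β=1, v≡8 (mod 11); (10|11)=-1, (8|11)=-1; sign (−1)^0·-1^1·-1^0 = -1.
(a,b)_3: α=1, u≡1; β=-1, v≡2 (mod 3); (1|3)=+1, (2|3)=-1; sign (−1)^1·+1^-1·-1^1 = +1.
(a,b)_2: α=9, β=15; u≡3, v≡5 (mod 8); ε(u)ε(v)=1·0, αω(v)=9·1, βω(u)=15·1; sum ≡ 0  ⇒  +1.
(a,b)_19: α=-2, u≡13; β=-2, v≡6 (mod 19); (13|19)=-1, (6|19)=+1; sign (−1)^0·-1^-2·+1^-2 = +1.
(a,b)_∞: sgn(-42)=−, sgn(330)=+, so +1.
(a,b)_5: α=-2, u≡3; β=-3, v≡4 (mod 5); (3|5)=-1, (4|5)=+1; sign (−1)^0·-1^-3·+1^-2 = -1.
|Ram(-42, 330)| = 2, even; anisotropic at {5, 11}.

[5, 11]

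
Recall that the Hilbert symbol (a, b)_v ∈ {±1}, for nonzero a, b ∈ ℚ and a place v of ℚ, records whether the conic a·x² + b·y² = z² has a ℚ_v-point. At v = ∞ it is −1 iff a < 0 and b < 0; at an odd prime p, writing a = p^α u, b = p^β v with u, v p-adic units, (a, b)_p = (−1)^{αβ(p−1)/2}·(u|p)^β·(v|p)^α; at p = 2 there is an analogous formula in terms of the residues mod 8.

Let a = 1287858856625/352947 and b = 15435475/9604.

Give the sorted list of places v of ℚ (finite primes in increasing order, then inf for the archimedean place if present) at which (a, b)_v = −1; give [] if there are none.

Mod squares: a ≡ 555, b ≡ 451. Check v ∈ {∞, 2, 3, 5, 7, 11, 37, 41}.
v=7: a=7^-6·(≡4), b=7^-4·(≡5) mod 7; (4|7)=+1, (5|7)=-1; (−1)^{-6·-4·3}·(+1)^-4·(-1)^-6 = +1.
v=37: a=37^3·(≡5), b=37^2·(≡33) mod 37; (5|37)=-1, (33|37)=+1; (−1)^{3·2·18}·(-1)^2·(+1)^3 = +1.
v=11: a=11^2·(≡5), b=11^1·(≡10) mod 11; (5|11)=+1, (10|11)=-1; (−1)^{2·1·5}·(+1)^1·(-1)^2 = +1.
v=41: a=41^2·(≡7), b=41^1·(≡30) mod 41; (7|41)=-1, (30|41)=-1; (−1)^{2·1·20}·(-1)^1·(-1)^2 = -1.
v=2: v_2(a)=0, v_2(b)=-2; units ≡ 3, 3 (mod 8); ε·ε+αω+βω = 1·1+0·1+-2·1 ≡ 1  ⇒  (a,b)_2 = -1.
v=5: a=5^3·(≡4), b=5^2·(≡1) mod 5; (4|5)=+1, (1|5)=+1; (−1)^{3·2·2}·(+1)^2·(+1)^3 = +1.
v=∞: 555 > 0 and 451 > 0  ⇒  (a,b)_∞ = +1.
v=3: a=3^-1·(≡2), b=3^0·(≡1) mod 3; (2|3)=-1, (1|3)=+1; (−1)^{-1·0·1}·(-1)^0·(+1)^-1 = +1.
Ram(555, 451) = {2, 41}; no ℚ_2-point on the conic.

[2, 41]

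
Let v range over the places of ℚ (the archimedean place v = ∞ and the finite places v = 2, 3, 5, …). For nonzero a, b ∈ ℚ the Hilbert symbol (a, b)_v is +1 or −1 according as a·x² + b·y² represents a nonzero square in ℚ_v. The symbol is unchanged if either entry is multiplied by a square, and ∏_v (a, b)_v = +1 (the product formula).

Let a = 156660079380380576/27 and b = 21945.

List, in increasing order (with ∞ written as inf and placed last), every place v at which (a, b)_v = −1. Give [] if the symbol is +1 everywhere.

(a, b) ≡ (798, 21945) mod (ℚ^×)²; places V = {2, 3, 5, 7, 11, 13, 19, 29, ∞}.
(a,b)_3: α=-3, u≡2; β=1, v≡1 (mod 3); (2|3)=-1, (1|3)=+1; sign (−1)^1·-1^1·+1^-3 = +1.
(a,b)_5: α=0, u≡3; β=1, v≡4 (mod 5); (3|5)=-1, (4|5)=+1; sign (−1)^0·-1^1·+1^0 = -1.
(a,b)_13: α=2, u≡6; β=0, v≡1 (mod 13); (6|13)=-1, (1|13)=+1; sign (−1)^0·-1^0·+1^2 = +1.
(a,b)_29: α=2, u≡17; β=0, v≡21 (mod 29); (17|29)=-1, (21|29)=-1; sign (−1)^0·-1^0·-1^2 = +1.
(a,b)_11: α=4, u≡7; β=1, v≡4 (mod 11); (7|11)=-1, (4|11)=+1; sign (−1)^0·-1^1·+1^4 = -1.
(a,b)_2: α=5, β=0; u≡7, v≡1 (mod 8); ε(u)ε(v)=1·0, αω(v)=5·0, βω(u)=0·0; sum ≡ 0  ⇒  +1.
(a,b)_∞: sgn(798)=+, sgn(21945)=+, so +1.
(a,b)_19: α=3, u≡16; β=1, v≡15 (mod 19); (16|19)=+1, (15|19)=-1; sign (−1)^1·+1^1·-1^3 = +1.
(a,b)_7: α=3, u≡2; β=1, v≡6 (mod 7); (2|7)=+1, (6|7)=-1; sign (−1)^1·+1^1·-1^3 = +1.
Ram(798, 21945) = {5, 11}; no ℚ_5-point on the conic.

[5, 11]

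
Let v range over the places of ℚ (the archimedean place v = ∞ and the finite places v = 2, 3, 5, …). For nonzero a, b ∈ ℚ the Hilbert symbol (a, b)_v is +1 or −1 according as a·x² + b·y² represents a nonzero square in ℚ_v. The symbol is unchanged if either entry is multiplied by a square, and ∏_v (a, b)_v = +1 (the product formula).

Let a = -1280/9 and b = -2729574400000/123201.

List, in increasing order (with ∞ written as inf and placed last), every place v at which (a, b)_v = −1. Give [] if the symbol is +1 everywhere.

[2, 5, 17, inf]

Mod squares: a ≡ -5, b ≡ -85. Check v ∈ {∞, 2, 3, 5, 7, 13, 17}.
v=7: a=7^0·(≡4), b=7^2·(≡6) mod 7; (4|7)=+1, (6|7)=-1; (−1)^{0·2·3}·(+1)^2·(-1)^0 = +1.
v=13: a=13^0·(≡8), b=13^-2·(≡7) mod 13; (8|13)=-1, (7|13)=-1; (−1)^{0·-2·6}·(-1)^-2·(-1)^0 = +1.
v=3: a=3^-2·(≡1), b=3^-6·(≡2) mod 3; (1|3)=+1, (2|3)=-1; (−1)^{-2·-6·1}·(+1)^-6·(-1)^-2 = +1.
v=5: a=5^1·(≡1), b=5^5·(≡2) mod 5; (1|5)=+1, (2|5)=-1; (−1)^{1·5·2}·(+1)^5·(-1)^1 = -1.
v=2: v_2(a)=8, v_2(b)=20; units ≡ 3, 3 (mod 8); ε·ε+αω+βω = 1·1+8·1+20·1 ≡ 1  ⇒  (a,b)_2 = -1.
v=∞: -5 < 0 and -85 < 0  ⇒  (a,b)_∞ = -1.
v=17: a=17^0·(≡7), b=17^1·(≡3) mod 17; (7|17)=-1, (3|17)=-1; (−1)^{0·1·8}·(-1)^1·(-1)^0 = -1.
|Ram(-5, -85)| = 4, even; anisotropic at {2, 5, 17, ∞}.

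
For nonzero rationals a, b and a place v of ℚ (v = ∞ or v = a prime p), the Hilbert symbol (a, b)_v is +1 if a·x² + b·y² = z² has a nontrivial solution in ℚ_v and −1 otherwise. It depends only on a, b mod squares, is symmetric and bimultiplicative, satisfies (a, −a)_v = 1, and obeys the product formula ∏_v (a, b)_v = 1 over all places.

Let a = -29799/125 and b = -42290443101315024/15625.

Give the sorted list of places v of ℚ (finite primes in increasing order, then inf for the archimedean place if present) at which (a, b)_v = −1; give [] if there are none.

[7, 31, 43, inf]

(a, b) ≡ (-16555, -2976589) mod (ℚ^×)²; places V = {2, 3, 5, 7, 11, 29, 31, 43, ∞}.
(a,b)_7: α=1, u≡1; β=3, v≡4 (mod 7); (1|7)=+1, (4|7)=+1; sign (−1)^1·+1^3·+1^1 = -1.
(a,b)_5: α=-3, u≡1; β=-6, v≡1 (mod 5); (1|5)=+1, (1|5)=+1; sign (−1)^0·+1^-6·+1^-3 = +1.
(a,b)_43: α=1, u≡12; β=3, v≡3 (mod 43); (12|43)=-1, (3|43)=-1; sign (−1)^1·-1^3·-1^1 = -1.
(a,b)_∞: sgn(-16555)=−, sgn(-2976589)=−, so -1.
(a,b)_31: α=0, u≡23; β=1, v≡19 (mod 31); (23|31)=-1, (19|31)=+1; sign (−1)^0·-1^1·+1^0 = -1.
(a,b)_2: α=0, β=4; u≡5, v≡3 (mod 8); ε(u)ε(v)=0·1, αω(v)=0·1, βω(u)=4·1; sum ≡ 0  ⇒  +1.
(a,b)_3: α=2, u≡2; β=4, v≡2 (mod 3); (2|3)=-1, (2|3)=-1; sign (−1)^0·-1^4·-1^2 = +1.
(a,b)_29: α=0, u≡24; β=1, v≡2 (mod 29); (24|29)=+1, (2|29)=-1; sign (−1)^0·+1^1·-1^0 = +1.
(a,b)_11: α=1, u≡2; β=3, v≡9 (mod 11); (2|11)=-1, (9|11)=+1; sign (−1)^1·-1^3·+1^1 = +1.
Ram(-16555, -2976589) = {7, 31, 43, ∞}; no ℚ_7-point on the conic.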